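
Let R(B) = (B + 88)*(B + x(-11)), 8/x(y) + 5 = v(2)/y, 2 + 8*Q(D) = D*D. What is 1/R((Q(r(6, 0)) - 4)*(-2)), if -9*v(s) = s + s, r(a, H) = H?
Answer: 1964/1305259 ≈ 0.0015047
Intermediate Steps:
v(s) = -2*s/9 (v(s) = -(s + s)/9 = -2*s/9)
Q(D) = -¼ + D²/8 (Q(D) = -¼ + (D*D)/8 = -¼ + D²/8)
x(y) = 8/(-5 - 4/(9*y)) (x(y) = 8/(-5 + (-2/9*2)/y) = 8/(-5 - 4/(9*y)))
R(B) = (88 + B)*(-792/491 + B) (R(B) = (B + 88)*(B - 72*(-11)/(4 + 45*(-11))) = (88 + B)*(B - 72*(-11)/(4 - 495)) = (88 + B)*(B - 72*(-11)/(-491)) = (88 + B)*(B - 72*(-11)*(-1/491)) = (88 + B)*(B - 792/491) = (88 + B)*(-792/491 + B))
1/R((Q(r(6, 0)) - 4)*(-2)) = 1/(-69696/491 + (((-¼ + (⅛)*0²) - 4)*(-2))² + 42416*(((-¼ + (⅛)*0²) - 4)*(-2))/491) = 1/(-69696/491 + (((-¼ + (⅛)*0) - 4)*(-2))² + 42416*(((-¼ + (⅛)*0) - 4)*(-2))/491) = 1/(-69696/491 + (((-¼ + 0) - 4)*(-2))² + 42416*(((-¼ + 0) - 4)*(-2))/491) = 1/(-69696/491 + ((-¼ - 4)*(-2))² + 42416*((-¼ - 4)*(-2))/491) = 1/(-69696/491 + (-17/4*(-2))² + 42416*(-17/4*(-2))/491) = 1/(-69696/491 + (17/2)² + (42416/491)*(17/2)) = 1/(-69696/491 + 289/4 + 360536/491) = 1/(1305259/1964) = 1964/1305259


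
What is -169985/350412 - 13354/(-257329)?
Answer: -39062668217/90171169548 ≈ -0.43321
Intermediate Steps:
-169985/350412 - 13354/(-257329) = -169985*1/350412 - 13354*(-1/257329) = -169985/350412 + 13354/257329 = -39062668217/90171169548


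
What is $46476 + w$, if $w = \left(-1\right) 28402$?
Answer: $18074$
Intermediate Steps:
$w = -28402$
$46476 + w = 46476 - 28402 = 18074$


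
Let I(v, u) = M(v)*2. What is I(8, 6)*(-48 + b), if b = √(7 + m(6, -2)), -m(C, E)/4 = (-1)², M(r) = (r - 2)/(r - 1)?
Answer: -576/7 + 12*√3/7 ≈ -79.317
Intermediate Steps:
M(r) = (-2 + r)/(-1 + r)
m(C, E) = -4 (m(C, E) = -4*(-1)² = -4*1 = -4)
I(v, u) = 2*(-2 + v)/(-1 + v) (I(v, u) = ((-2 + v)/(-1 + v))*2 = 2*(-2 + v)/(-1 + v))
b = √3 (b = √(7 - 4) = √3 ≈ 1.7320)
I(8, 6)*(-48 + b) = (2*(-2 + 8)/(-1 + 8))*(-48 + √3) = (2*6/7)*(-48 + √3) = (2*(⅐)*6)*(-48 + √3) = 12*(-48 + √3)/7 = -576/7 + 12*√3/7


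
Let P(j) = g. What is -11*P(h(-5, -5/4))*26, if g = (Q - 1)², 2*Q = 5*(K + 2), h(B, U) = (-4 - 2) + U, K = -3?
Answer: -7007/2 ≈ -3503.5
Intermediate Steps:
h(B, U) = -6 + U
Q = -5/2 (Q = (5*(-3 + 2))/2 = (5*(-1))/2 = (½)*(-5) = -5/2 ≈ -2.5000)
g = 49/4 (g = (-5/2 - 1)² = (-7/2)² = 49/4 ≈ 12.250)
P(j) = 49/4
-11*P(h(-5, -5/4))*26 = -11*49/4*26 = -539/4*26 = -7007/2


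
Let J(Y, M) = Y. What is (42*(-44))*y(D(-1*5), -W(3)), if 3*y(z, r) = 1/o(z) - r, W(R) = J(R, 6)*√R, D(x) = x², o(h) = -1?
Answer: 616 - 1848*√3 ≈ -2584.8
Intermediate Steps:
W(R) = R^(3/2) (W(R) = R*√R = R^(3/2))
y(z, r) = -⅓ - r/3 (y(z, r) = (1/(-1) - r)/3 = (-1 - r)/3 = -⅓ - r/3)
(42*(-44))*y(D(-1*5), -W(3)) = (42*(-44))*(-⅓ - (-1)*3^(3/2)/3) = -1848*(-⅓ - (-1)*3*√3/3) = -1848*(-⅓ - (-1)*√3) = -1848*(-⅓ + √3) = 616 - 1848*√3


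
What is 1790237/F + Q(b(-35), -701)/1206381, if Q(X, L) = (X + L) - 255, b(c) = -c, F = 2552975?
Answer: 719118870774/1026620177825 ≈ 0.70047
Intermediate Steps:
Q(X, L) = -255 + L + X (Q(X, L) = (L + X) - 255 = -255 + L + X)
1790237/F + Q(b(-35), -701)/1206381 = 1790237/2552975 + (-255 - 701 - 1*(-35))/1206381 = 1790237*(1/2552975) + (-255 - 701 + 35)*(1/1206381) = 1790237/2552975 - 921*1/1206381 = 1790237/2552975 - 307/402127 = 719118870774/1026620177825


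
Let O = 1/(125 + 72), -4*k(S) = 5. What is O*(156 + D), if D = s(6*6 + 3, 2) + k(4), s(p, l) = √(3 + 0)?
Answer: 619/788 + √3/197 ≈ 0.79432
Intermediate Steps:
k(S) = -5/4 (k(S) = -¼*5 = -5/4)
O = 1/197 ≈ 0.0050761
s(p, l) = √3
D = -5/4 + √3 (D = √3 - 5/4 = -5/4 + √3 ≈ 0.48205)
O*(156 + D) = (156 + (-5/4 + √3))/197 = (619/4 + √3)/197 = 619/788 + √3/197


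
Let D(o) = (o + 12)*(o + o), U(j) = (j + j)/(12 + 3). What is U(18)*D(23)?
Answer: 3864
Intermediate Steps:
U(j) = 2*j/15 (U(j) = (2*j)/15 = (2*j)*(1/15) = 2*j/15)
D(o) = 2*o*(12 + o) (D(o) = (12 + o)*(2*o) = 2*o*(12 + o))
U(18)*D(23) = ((2/15)*18)*(2*23*(12 + 23)) = 12*(2*23*35)/5 = (12/5)*1610 = 3864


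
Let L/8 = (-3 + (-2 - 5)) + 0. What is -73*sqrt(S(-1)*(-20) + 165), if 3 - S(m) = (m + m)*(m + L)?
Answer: -73*sqrt(3345) ≈ -4222.0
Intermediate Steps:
L = -80 (L = 8*((-3 + (-2 - 5)) + 0) = 8*((-3 - 7) + 0) = 8*(-10 + 0) = 8*(-10) = -80)
S(m) = 3 - 2*m*(-80 + m) (S(m) = 3 - (m + m)*(m - 80) = 3 - 2*m*(-80 + m))
-73*sqrt(S(-1)*(-20) + 165) = -73*sqrt((3 - 2*(-1)**2 + 160*(-1))*(-20) + 165) = -73*sqrt((3 - 2*1 - 160)*(-20) + 165) = -73*sqrt((3 - 2 - 160)*(-20) + 165) = -73*sqrt(-159*(-20) + 165) = -73*sqrt(3180 + 165) = -73*sqrt(3345)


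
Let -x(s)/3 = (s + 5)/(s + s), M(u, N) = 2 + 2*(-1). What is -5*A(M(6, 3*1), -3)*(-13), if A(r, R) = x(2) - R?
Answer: -585/4 ≈ -146.25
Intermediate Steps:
M(u, N) = 0 (M(u, N) = 2 - 2 = 0)
x(s) = -3*(5 + s)/(2*s) (x(s) = -3*(s + 5)/(s + s) = -3*(5 + s)/(2*s))
A(r, R) = -21/4 - R (A(r, R) = (3/2)*(-5 - 1*2)/2 - R = (3/2)*(1/2)*(-5 - 2) - R = (3/2)*(1/2)*(-7) - R = -21/4 - R)
-5*A(M(6, 3*1), -3)*(-13) = -5*(-21/4 - 1*(-3))*(-13) = -5*(-21/4 + 3)*(-13) = -5*(-9/4)*(-13) = (45/4)*(-13) = -585/4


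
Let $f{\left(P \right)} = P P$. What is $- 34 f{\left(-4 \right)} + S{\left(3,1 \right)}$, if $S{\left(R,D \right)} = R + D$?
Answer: $-540$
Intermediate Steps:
$f{\left(P \right)} = P^{2}$
$S{\left(R,D \right)} = D + R$
$- 34 f{\left(-4 \right)} + S{\left(3,1 \right)} = - 34 \left(-4\right)^{2} + \left(1 + 3\right) = \left(-34\right) 16 + 4 = -544 + 4 = -540$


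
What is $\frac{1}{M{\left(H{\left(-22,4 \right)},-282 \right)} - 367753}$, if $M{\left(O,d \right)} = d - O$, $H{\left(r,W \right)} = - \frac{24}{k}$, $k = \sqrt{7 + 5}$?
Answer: $- \frac{368035}{135449761177} - \frac{4 \sqrt{3}}{135449761177} \approx -2.7172 \cdot 10^{-6}$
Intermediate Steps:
$k = 2 \sqrt{3}$ ($k = \sqrt{12} = 2 \sqrt{3} \approx 3.4641$)
$H{\left(r,W \right)} = - 4 \sqrt{3}$ ($H{\left(r,W \right)} = - \frac{24}{2 \sqrt{3}} = - 24 \frac{\sqrt{3}}{6} = - 4 \sqrt{3}$)
$\frac{1}{M{\left(H{\left(-22,4 \right)},-282 \right)} - 367753} = \frac{1}{\left(-282 - - 4 \sqrt{3}\right) - 367753} = \frac{1}{\left(-282 + 4 \sqrt{3}\right) - 367753} = \frac{1}{-368035 + 4 \sqrt{3}}$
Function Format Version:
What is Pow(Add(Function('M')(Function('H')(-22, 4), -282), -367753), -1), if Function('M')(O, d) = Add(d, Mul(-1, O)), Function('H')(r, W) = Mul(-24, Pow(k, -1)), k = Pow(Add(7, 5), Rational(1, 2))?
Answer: Add(Rational(-368035, 135449761177), Mul(Rational(-4, 135449761177), Pow(3, Rational(1, 2)))) ≈ -2.7172e-6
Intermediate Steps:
k = Mul(2, Pow(3, Rational(1, 2))) (k = Pow(12, Rational(1, 2)) = Mul(2, Pow(3, Rational(1, 2))) ≈ 3.4641)
Function('H')(r, W) = Mul(-4, Pow(3, Rational(1, 2))) (Function('H')(r, W) = Mul(-24, Pow(Mul(2, Pow(3, Rational(1, 2))), -1)) = Mul(-24, Mul(Rational(1, 6), Pow(3, Rational(1, 2)))) = Mul(-4, Pow(3, Rational(1, 2))))
Pow(Add(Function('M')(Function('H')(-22, 4), -282), -367753), -1) = Pow(Add(Add(-282, Mul(-1, Mul(-4, Pow(3, Rational(1, 2))))), -367753), -1) = Pow(Add(Add(-282, Mul(4, Pow(3, Rational(1, 2)))), -367753), -1) = Pow(Add(-368035, Mul(4, Pow(3, Rational(1, 2)))), -1)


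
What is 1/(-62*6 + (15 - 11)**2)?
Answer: -1/356 ≈ -0.0028090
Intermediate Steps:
1/(-62*6 + (15 - 11)**2) = 1/(-372 + 4**2) = 1/(-372 + 16) = 1/(-356) = -1/356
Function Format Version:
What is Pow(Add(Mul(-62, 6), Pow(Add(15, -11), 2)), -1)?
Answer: Rational(-1, 356) ≈ -0.0028090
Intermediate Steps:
Pow(Add(Mul(-62, 6), Pow(Add(15, -11), 2)), -1) = Pow(Add(-372, Pow(4, 2)), -1) = Pow(Add(-372, 16), -1) = Pow(-356, -1) = Rational(-1, 356)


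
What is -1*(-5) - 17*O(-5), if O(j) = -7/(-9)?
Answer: -74/9 ≈ -8.2222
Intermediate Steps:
O(j) = 7/9 (O(j) = -7*(-⅑) = 7/9)
-1*(-5) - 17*O(-5) = -1*(-5) - 17*7/9 = 5 - 119/9 = -74/9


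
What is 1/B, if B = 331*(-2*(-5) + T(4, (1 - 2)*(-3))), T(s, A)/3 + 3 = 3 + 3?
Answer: 1/6289 ≈ 0.00015901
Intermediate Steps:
T(s, A) = 9 (T(s, A) = -9 + 3*(3 + 3) = -9 + 3*6 = -9 + 18 = 9)
B = 6289 (B = 331*(-2*(-5) + 9) = 331*(10 + 9) = 331*19 = 6289)
1/B = 1/6289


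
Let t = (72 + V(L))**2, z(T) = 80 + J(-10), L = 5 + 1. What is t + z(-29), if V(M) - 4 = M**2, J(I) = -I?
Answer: 12634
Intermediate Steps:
L = 6
z(T) = 90 (z(T) = 80 - 1*(-10) = 80 + 10 = 90)
V(M) = 4 + M**2
t = 12544 (t = (72 + (4 + 6**2))**2 = (72 + (4 + 36))**2 = (72 + 40)**2 = 112**2 = 12544)
t + z(-29) = 12544 + 90 = 12634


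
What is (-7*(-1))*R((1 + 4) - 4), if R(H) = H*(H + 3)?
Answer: 28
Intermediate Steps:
R(H) = H*(3 + H)
(-7*(-1))*R((1 + 4) - 4) = (-7*(-1))*(((1 + 4) - 4)*(3 + ((1 + 4) - 4))) = 7*((5 - 4)*(3 + (5 - 4))) = 7*(1*(3 + 1)) = 7*(1*4) = 7*4 = 28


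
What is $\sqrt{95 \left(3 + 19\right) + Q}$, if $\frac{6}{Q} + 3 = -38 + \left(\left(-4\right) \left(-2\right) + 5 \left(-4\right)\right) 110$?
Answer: $\frac{2 \sqrt{967835681}}{1361} \approx 45.716$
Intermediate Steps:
$Q = - \frac{6}{1361}$ ($Q = \frac{6}{-3 + \left(-38 + \left(\left(-4\right) \left(-2\right) + 5 \left(-4\right)\right) 110\right)} = \frac{6}{-3 + \left(-38 + \left(8 - 20\right) 110\right)} = \frac{6}{-3 - 1358} = \frac{6}{-1361} = 6 \left(- \frac{1}{1361}\right) = - \frac{6}{1361} \approx -0.0044085$)
$\sqrt{95 \left(3 + 19\right) + Q} = \sqrt{95 \left(3 + 19\right) - \frac{6}{1361}} = \sqrt{95 \cdot 22 - \frac{6}{1361}} = \sqrt{2090 - \frac{6}{1361}} = \sqrt{\frac{2844484}{1361}} = \frac{2 \sqrt{967835681}}{1361}$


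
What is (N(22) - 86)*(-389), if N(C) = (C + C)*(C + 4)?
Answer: -411562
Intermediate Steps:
N(C) = 2*C*(4 + C) (N(C) = (2*C)*(4 + C) = 2*C*(4 + C))
(N(22) - 86)*(-389) = (2*22*(4 + 22) - 86)*(-389) = (2*22*26 - 86)*(-389) = (1144 - 86)*(-389) = 1058*(-389) = -411562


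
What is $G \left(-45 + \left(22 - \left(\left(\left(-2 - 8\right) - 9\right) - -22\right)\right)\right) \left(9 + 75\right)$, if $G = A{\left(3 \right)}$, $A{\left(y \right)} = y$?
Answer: $-6552$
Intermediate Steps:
$G = 3$
$G \left(-45 + \left(22 - \left(\left(\left(-2 - 8\right) - 9\right) - -22\right)\right)\right) \left(9 + 75\right) = 3 \left(-45 + \left(22 - \left(\left(\left(-2 - 8\right) - 9\right) - -22\right)\right)\right) \left(9 + 75\right) = 3 \left(-45 + \left(22 - \left(\left(-10 - 9\right) + 22\right)\right)\right) 84 = 3 \left(-45 + \left(22 - \left(-19 + 22\right)\right)\right) 84 = 3 \left(-45 + \left(22 - 3\right)\right) 84 = 3 \left(-45 + 19\right) 84 = 3 \left(\left(-26\right) 84\right) = 3 \left(-2184\right) = -6552$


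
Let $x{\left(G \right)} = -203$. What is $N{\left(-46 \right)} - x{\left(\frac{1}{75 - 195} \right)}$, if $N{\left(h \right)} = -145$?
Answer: $58$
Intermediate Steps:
$N{\left(-46 \right)} - x{\left(\frac{1}{75 - 195} \right)} = -145 - -203 = -145 + 203 = 58$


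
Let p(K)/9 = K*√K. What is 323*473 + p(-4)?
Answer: 152779 - 72*I ≈ 1.5278e+5 - 72.0*I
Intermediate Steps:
p(K) = 9*K^(3/2) (p(K) = 9*(K*√K) = 9*K^(3/2))
323*473 + p(-4) = 323*473 + 9*(-4)^(3/2) = 152779 + 9*(-8*I) = 152779 - 72*I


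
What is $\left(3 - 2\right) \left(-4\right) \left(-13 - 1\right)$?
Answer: $56$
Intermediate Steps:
$\left(3 - 2\right) \left(-4\right) \left(-13 - 1\right) = 1 \left(-4\right) \left(-14\right) = \left(-4\right) \left(-14\right) = 56$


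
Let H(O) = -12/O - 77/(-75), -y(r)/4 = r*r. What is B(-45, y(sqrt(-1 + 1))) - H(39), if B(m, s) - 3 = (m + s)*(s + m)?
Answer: 1976599/975 ≈ 2027.3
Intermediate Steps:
y(r) = -4*r**2 (y(r) = -4*r*r = -4*r**2)
B(m, s) = 3 + (m + s)**2 (B(m, s) = 3 + (m + s)*(s + m) = 3 + (m + s)*(m + s) = 3 + (m + s)**2)
H(O) = 77/75 - 12/O (H(O) = -12/O - 77*(-1/75) = -12/O + 77/75 = 77/75 - 12/O)
B(-45, y(sqrt(-1 + 1))) - H(39) = (3 + (-45 - 4*(sqrt(-1 + 1))**2)**2) - (77/75 - 12/39) = (3 + (-45 - 4*(sqrt(0))**2)**2) - (77/75 - 12*1/39) = (3 + (-45 - 4*0**2)**2) - (77/75 - 4/13) = (3 + (-45 - 4*0)**2) - 1*701/975 = (3 + (-45 + 0)**2) - 701/975 = (3 + (-45)**2) - 701/975 = (3 + 2025) - 701/975 = 2028 - 701/975 = 1976599/975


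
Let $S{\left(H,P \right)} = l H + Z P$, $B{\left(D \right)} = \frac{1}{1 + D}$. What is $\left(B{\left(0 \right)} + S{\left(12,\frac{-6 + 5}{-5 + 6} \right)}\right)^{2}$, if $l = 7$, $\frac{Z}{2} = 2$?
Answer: $6561$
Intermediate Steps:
$Z = 4$ ($Z = 2 \cdot 2 = 4$)
$S{\left(H,P \right)} = 4 P + 7 H$ ($S{\left(H,P \right)} = 7 H + 4 P = 4 P + 7 H$)
$\left(B{\left(0 \right)} + S{\left(12,\frac{-6 + 5}{-5 + 6} \right)}\right)^{2} = \left(\frac{1}{1 + 0} + \left(4 \frac{-6 + 5}{-5 + 6} + 7 \cdot 12\right)\right)^{2} = \left(1^{-1} + \left(4 \left(- 1^{-1}\right) + 84\right)\right)^{2} = \left(1 + \left(4 \left(\left(-1\right) 1\right) + 84\right)\right)^{2} = \left(1 + \left(4 \left(-1\right) + 84\right)\right)^{2} = \left(1 + \left(-4 + 84\right)\right)^{2} = \left(1 + 80\right)^{2} = 81^{2} = 6561$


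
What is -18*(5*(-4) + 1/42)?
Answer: 2517/7 ≈ 359.57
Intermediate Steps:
-18*(5*(-4) + 1/42) = -18*(-20 + 1/42) = -18*(-839/42) = 2517/7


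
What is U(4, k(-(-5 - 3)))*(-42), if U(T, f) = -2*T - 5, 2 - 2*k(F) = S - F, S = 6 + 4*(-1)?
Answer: 546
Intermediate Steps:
S = 2 (S = 6 - 4 = 2)
k(F) = F/2 (k(F) = 1 - (2 - F)/2 = 1 + (-1 + F/2) = F/2)
U(T, f) = -5 - 2*T
U(4, k(-(-5 - 3)))*(-42) = (-5 - 2*4)*(-42) = (-5 - 8)*(-42) = -13*(-42) = 546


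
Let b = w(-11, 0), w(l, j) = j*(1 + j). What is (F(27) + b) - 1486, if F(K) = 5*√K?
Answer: -1486 + 15*√3 ≈ -1460.0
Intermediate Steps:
b = 0 (b = 0*(1 + 0) = 0*1 = 0)
(F(27) + b) - 1486 = (5*√27 + 0) - 1486 = (5*(3*√3) + 0) - 1486 = (15*√3 + 0) - 1486 = 15*√3 - 1486 = -1486 + 15*√3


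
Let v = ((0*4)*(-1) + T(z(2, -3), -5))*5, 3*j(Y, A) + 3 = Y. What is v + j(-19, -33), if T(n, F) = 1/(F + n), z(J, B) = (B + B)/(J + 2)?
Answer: -316/39 ≈ -8.1026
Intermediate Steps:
z(J, B) = 2*B/(2 + J) (z(J, B) = (2*B)/(2 + J) = 2*B/(2 + J))
j(Y, A) = -1 + Y/3
v = -10/13 (v = ((0*4)*(-1) + 1/(-5 + 2*(-3)/(2 + 2)))*5 = (0*(-1) + 1/(-5 + 2*(-3)/4))*5 = (0 + 1/(-5 + 2*(-3)*(¼)))*5 = (0 + 1/(-5 - 3/2))*5 = (0 + 1/(-13/2))*5 = (0 - 2/13)*5 = -2/13*5 = -10/13 ≈ -0.76923)
v + j(-19, -33) = -10/13 + (-1 + (⅓)*(-19)) = -10/13 + (-1 - 19/3) = -10/13 - 22/3 = -316/39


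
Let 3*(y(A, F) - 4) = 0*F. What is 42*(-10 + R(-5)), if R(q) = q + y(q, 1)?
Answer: -462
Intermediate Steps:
y(A, F) = 4 (y(A, F) = 4 + (0*F)/3 = 4 + (1/3)*0 = 4 + 0 = 4)
R(q) = 4 + q (R(q) = q + 4 = 4 + q)
42*(-10 + R(-5)) = 42*(-10 + (4 - 5)) = 42*(-10 - 1) = 42*(-11) = -462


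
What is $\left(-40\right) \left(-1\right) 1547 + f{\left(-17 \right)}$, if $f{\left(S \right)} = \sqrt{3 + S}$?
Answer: $61880 + i \sqrt{14} \approx 61880.0 + 3.7417 i$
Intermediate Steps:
$\left(-40\right) \left(-1\right) 1547 + f{\left(-17 \right)} = \left(-40\right) \left(-1\right) 1547 + \sqrt{3 - 17} = 40 \cdot 1547 + \sqrt{-14} = 61880 + i \sqrt{14}$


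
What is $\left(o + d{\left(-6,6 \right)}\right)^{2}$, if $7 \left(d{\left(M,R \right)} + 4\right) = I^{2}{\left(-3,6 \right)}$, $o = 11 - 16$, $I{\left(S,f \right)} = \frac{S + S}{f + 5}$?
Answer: $\frac{57562569}{717409} \approx 80.237$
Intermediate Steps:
$I{\left(S,f \right)} = \frac{2 S}{5 + f}$
$o = -5$
$d{\left(M,R \right)} = - \frac{3352}{847}$ ($d{\left(M,R \right)} = -4 + \frac{\left(2 \left(-3\right) \frac{1}{5 + 6}\right)^{2}}{7} = -4 + \frac{\left(2 \left(-3\right) \frac{1}{11}\right)^{2}}{7} = -4 + \frac{\left(- \frac{6}{11}\right)^{2}}{7} = -4 + \frac{1}{7} \cdot \frac{36}{121} = -4 + \frac{36}{847} = - \frac{3352}{847}$)
$\left(o + d{\left(-6,6 \right)}\right)^{2} = \left(-5 - \frac{3352}{847}\right)^{2} = \left(- \frac{7587}{847}\right)^{2} = \frac{57562569}{717409}$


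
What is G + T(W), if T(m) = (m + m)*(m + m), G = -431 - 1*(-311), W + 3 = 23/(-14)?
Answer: -1655/49 ≈ -33.776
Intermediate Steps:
W = -65/14 (W = -3 + 23/(-14) = -3 + 23*(-1/14) = -3 - 23/14 = -65/14 ≈ -4.6429)
G = -120 (G = -431 + 311 = -120)
T(m) = 4*m**2 (T(m) = (2*m)*(2*m) = 4*m**2)
G + T(W) = -120 + 4*(-65/14)**2 = -120 + 4*(4225/196) = -120 + 4225/49 = -1655/49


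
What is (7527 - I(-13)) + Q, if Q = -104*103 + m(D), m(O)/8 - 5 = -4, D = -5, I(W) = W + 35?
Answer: -3199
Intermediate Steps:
I(W) = 35 + W
m(O) = 8 (m(O) = 40 + 8*(-4) = 40 - 32 = 8)
Q = -10704 (Q = -104*103 + 8 = -10712 + 8 = -10704)
(7527 - I(-13)) + Q = (7527 - (35 - 13)) - 10704 = (7527 - 1*22) - 10704 = (7527 - 22) - 10704 = 7505 - 10704 = -3199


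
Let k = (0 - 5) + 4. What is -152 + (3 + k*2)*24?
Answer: -128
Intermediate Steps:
k = -1 (k = -5 + 4 = -1)
-152 + (3 + k*2)*24 = -152 + (3 - 1*2)*24 = -152 + (3 - 2)*24 = -152 + 1*24 = -152 + 24 = -128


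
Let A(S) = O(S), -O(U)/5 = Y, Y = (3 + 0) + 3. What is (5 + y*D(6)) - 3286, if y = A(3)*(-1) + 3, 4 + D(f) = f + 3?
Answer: -3116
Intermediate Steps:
Y = 6 (Y = 3 + 3 = 6)
O(U) = -30 (O(U) = -5*6 = -30)
A(S) = -30
D(f) = -1 + f (D(f) = -4 + (f + 3) = -4 + (3 + f) = -1 + f)
y = 33 (y = -30*(-1) + 3 = 30 + 3 = 33)
(5 + y*D(6)) - 3286 = (5 + 33*(-1 + 6)) - 3286 = (5 + 33*5) - 3286 = (5 + 165) - 3286 = 170 - 3286 = -3116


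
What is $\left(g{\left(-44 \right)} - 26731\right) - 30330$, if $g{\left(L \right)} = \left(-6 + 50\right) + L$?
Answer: $-57061$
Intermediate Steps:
$g{\left(L \right)} = 44 + L$
$\left(g{\left(-44 \right)} - 26731\right) - 30330 = \left(\left(44 - 44\right) - 26731\right) - 30330 = \left(0 - 26731\right) - 30330 = -26731 - 30330 = -57061$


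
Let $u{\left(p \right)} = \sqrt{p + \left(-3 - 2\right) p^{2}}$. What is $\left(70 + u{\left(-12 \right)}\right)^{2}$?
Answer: $4168 + 280 i \sqrt{183} \approx 4168.0 + 3787.8 i$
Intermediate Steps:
$u{\left(p \right)} = \sqrt{p - 5 p^{2}}$ ($u{\left(p \right)} = \sqrt{p + \left(-3 - 2\right) p^{2}} = \sqrt{p - 5 p^{2}}$)
$\left(70 + u{\left(-12 \right)}\right)^{2} = \left(70 + \sqrt{- 12 \left(1 - -60\right)}\right)^{2} = \left(70 + \sqrt{- 12 \left(1 + 60\right)}\right)^{2} = \left(70 + \sqrt{\left(-12\right) 61}\right)^{2} = \left(70 + \sqrt{-732}\right)^{2} = \left(70 + 2 i \sqrt{183}\right)^{2}$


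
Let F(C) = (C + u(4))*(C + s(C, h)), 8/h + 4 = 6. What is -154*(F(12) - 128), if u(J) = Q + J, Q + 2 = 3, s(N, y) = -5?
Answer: 1386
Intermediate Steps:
h = 4 (h = 8/(-4 + 6) = 8/2 = 8*(½) = 4)
Q = 1 (Q = -2 + 3 = 1)
u(J) = 1 + J
F(C) = (-5 + C)*(5 + C) (F(C) = (C + (1 + 4))*(C - 5) = (C + 5)*(-5 + C) = (5 + C)*(-5 + C) = (-5 + C)*(5 + C))
-154*(F(12) - 128) = -154*((-25 + 12²) - 128) = -154*((-25 + 144) - 128) = -154*(119 - 128) = -154*(-9) = 1386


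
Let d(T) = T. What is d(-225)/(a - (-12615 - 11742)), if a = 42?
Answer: -25/2711 ≈ -0.0092217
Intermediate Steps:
d(-225)/(a - (-12615 - 11742)) = -225/(42 - (-12615 - 11742)) = -225/(42 - 1*(-24357)) = -225/(42 + 24357) = -225/24399 = -225*1/24399 = -25/2711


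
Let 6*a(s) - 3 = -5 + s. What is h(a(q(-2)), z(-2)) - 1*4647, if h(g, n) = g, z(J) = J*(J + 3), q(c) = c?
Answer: -13943/3 ≈ -4647.7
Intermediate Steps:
z(J) = J*(3 + J)
a(s) = -⅓ + s/6 (a(s) = ½ + (-5 + s)/6 = ½ + (-⅚ + s/6) = -⅓ + s/6)
h(a(q(-2)), z(-2)) - 1*4647 = (-⅓ + (⅙)*(-2)) - 1*4647 = (-⅓ - ⅓) - 4647 = -⅔ - 4647 = -13943/3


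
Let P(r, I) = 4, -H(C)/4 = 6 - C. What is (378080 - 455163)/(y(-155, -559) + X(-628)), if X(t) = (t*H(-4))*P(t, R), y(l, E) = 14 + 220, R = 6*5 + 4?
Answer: -77083/100714 ≈ -0.76537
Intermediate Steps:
H(C) = -24 + 4*C (H(C) = -4*(6 - C) = -24 + 4*C)
R = 34 (R = 30 + 4 = 34)
y(l, E) = 234
X(t) = -160*t (X(t) = (t*(-24 + 4*(-4)))*4 = (t*(-24 - 16))*4 = (t*(-40))*4 = -40*t*4 = -160*t)
(378080 - 455163)/(y(-155, -559) + X(-628)) = (378080 - 455163)/(234 - 160*(-628)) = -77083/(234 + 100480) = -77083/100714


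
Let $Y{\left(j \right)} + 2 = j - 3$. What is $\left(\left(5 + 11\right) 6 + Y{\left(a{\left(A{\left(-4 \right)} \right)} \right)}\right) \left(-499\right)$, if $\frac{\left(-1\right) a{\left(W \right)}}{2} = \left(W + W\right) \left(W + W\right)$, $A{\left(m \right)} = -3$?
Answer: $-9481$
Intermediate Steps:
$a{\left(W \right)} = - 8 W^{2}$ ($a{\left(W \right)} = - 2 \left(W + W\right) \left(W + W\right) = - 2 \cdot 2 W 2 W = - 2 \cdot 4 W^{2} = - 8 W^{2}$)
$Y{\left(j \right)} = -5 + j$ ($Y{\left(j \right)} = -2 + \left(j - 3\right) = -2 + \left(-3 + j\right) = -5 + j$)
$\left(\left(5 + 11\right) 6 + Y{\left(a{\left(A{\left(-4 \right)} \right)} \right)}\right) \left(-499\right) = \left(\left(5 + 11\right) 6 - \left(5 + 8 \left(-3\right)^{2}\right)\right) \left(-499\right) = \left(16 \cdot 6 - 77\right) \left(-499\right) = \left(96 - 77\right) \left(-499\right) = 19 \left(-499\right) = -9481$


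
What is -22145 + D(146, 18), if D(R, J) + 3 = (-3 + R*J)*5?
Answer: -9023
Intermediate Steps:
D(R, J) = -18 + 5*J*R (D(R, J) = -3 + (-3 + R*J)*5 = -3 + (-3 + J*R)*5 = -3 + (-15 + 5*J*R) = -18 + 5*J*R)
-22145 + D(146, 18) = -22145 + (-18 + 5*18*146) = -22145 + (-18 + 13140) = -22145 + 13122 = -9023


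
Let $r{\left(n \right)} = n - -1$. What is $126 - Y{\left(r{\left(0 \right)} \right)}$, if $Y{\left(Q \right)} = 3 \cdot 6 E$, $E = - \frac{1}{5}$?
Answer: $\frac{648}{5} \approx 129.6$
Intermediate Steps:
$E = - \frac{1}{5}$ ($E = \left(-1\right) \frac{1}{5} = - \frac{1}{5} \approx -0.2$)
$r{\left(n \right)} = 1 + n$ ($r{\left(n \right)} = n + 1 = 1 + n$)
$Y{\left(Q \right)} = - \frac{18}{5}$ ($Y{\left(Q \right)} = 3 \cdot 6 \left(- \frac{1}{5}\right) = 18 \left(- \frac{1}{5}\right) = - \frac{18}{5}$)
$126 - Y{\left(r{\left(0 \right)} \right)} = 126 - - \frac{18}{5} = 126 + \frac{18}{5} = \frac{648}{5}$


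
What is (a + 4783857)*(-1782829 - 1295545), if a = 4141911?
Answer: -27476852141232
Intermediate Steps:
(a + 4783857)*(-1782829 - 1295545) = (4141911 + 4783857)*(-1782829 - 1295545) = 8925768*(-3078374) = -27476852141232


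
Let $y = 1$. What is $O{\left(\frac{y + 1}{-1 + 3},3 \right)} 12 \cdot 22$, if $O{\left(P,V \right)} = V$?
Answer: $792$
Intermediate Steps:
$O{\left(\frac{y + 1}{-1 + 3},3 \right)} 12 \cdot 22 = 3 \cdot 12 \cdot 22 = 36 \cdot 22 = 792$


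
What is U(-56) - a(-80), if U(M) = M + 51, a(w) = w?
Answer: 75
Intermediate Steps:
U(M) = 51 + M
U(-56) - a(-80) = (51 - 56) - 1*(-80) = -5 + 80 = 75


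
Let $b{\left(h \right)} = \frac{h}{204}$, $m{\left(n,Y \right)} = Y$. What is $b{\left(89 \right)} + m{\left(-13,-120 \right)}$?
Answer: $- \frac{24391}{204} \approx -119.56$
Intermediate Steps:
$b{\left(h \right)} = \frac{h}{204}$ ($b{\left(h \right)} = h \frac{1}{204} = \frac{h}{204}$)
$b{\left(89 \right)} + m{\left(-13,-120 \right)} = \frac{1}{204} \cdot 89 - 120 = \frac{89}{204} - 120 = - \frac{24391}{204}$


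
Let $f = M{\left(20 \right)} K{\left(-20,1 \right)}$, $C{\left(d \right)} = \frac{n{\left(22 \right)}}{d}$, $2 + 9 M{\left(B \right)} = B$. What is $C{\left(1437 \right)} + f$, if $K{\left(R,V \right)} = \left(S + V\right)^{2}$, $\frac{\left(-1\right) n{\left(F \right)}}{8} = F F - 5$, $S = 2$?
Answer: $\frac{46}{3} \approx 15.333$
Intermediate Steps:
$n{\left(F \right)} = 40 - 8 F^{2}$ ($n{\left(F \right)} = - 8 \left(F F - 5\right) = - 8 \left(F^{2} - 5\right) = - 8 \left(-5 + F^{2}\right) = 40 - 8 F^{2}$)
$M{\left(B \right)} = - \frac{2}{9} + \frac{B}{9}$
$K{\left(R,V \right)} = \left(2 + V\right)^{2}$
$C{\left(d \right)} = - \frac{3832}{d}$ ($C{\left(d \right)} = \frac{40 - 8 \cdot 22^{2}}{d} = \frac{40 - 3872}{d} = - \frac{3832}{d}$)
$f = 18$ ($f = \left(- \frac{2}{9} + \frac{1}{9} \cdot 20\right) \left(2 + 1\right)^{2} = \left(- \frac{2}{9} + \frac{20}{9}\right) 3^{2} = 2 \cdot 9 = 18$)
$C{\left(1437 \right)} + f = - \frac{3832}{1437} + 18 = \left(-3832\right) \frac{1}{1437} + 18 = - \frac{8}{3} + 18 = \frac{46}{3}$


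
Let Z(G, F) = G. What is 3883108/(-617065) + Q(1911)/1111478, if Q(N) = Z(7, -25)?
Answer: -4315984794169/685854172070 ≈ -6.2929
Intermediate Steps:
Q(N) = 7
3883108/(-617065) + Q(1911)/1111478 = 3883108/(-617065) + 7/1111478 = 3883108*(-1/617065) + 7*(1/1111478) = -3883108/617065 + 7/1111478 = -4315984794169/685854172070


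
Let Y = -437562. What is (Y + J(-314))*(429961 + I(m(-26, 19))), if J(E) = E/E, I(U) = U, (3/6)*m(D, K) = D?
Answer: -188111411949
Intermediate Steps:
m(D, K) = 2*D
J(E) = 1
(Y + J(-314))*(429961 + I(m(-26, 19))) = (-437562 + 1)*(429961 + 2*(-26)) = -437561*(429961 - 52) = -437561*429909 = -188111411949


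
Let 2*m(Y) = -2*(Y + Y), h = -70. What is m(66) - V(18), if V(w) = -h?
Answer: -202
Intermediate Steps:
V(w) = 70 (V(w) = -1*(-70) = 70)
m(Y) = -2*Y (m(Y) = (-2*(Y + Y))/2 = (-4*Y)/2 = -2*Y)
m(66) - V(18) = -2*66 - 1*70 = -132 - 70 = -202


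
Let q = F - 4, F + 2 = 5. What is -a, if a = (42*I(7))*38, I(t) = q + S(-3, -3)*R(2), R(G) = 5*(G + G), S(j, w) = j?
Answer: 97356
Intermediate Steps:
F = 3 (F = -2 + 5 = 3)
R(G) = 10*G (R(G) = 5*(2*G) = 10*G)
q = -1 (q = 3 - 4 = -1)
I(t) = -61 (I(t) = -1 - 30*2 = -1 - 3*20 = -1 - 60 = -61)
a = -97356 (a = (42*(-61))*38 = -2562*38 = -97356)
-a = -1*(-97356) = 97356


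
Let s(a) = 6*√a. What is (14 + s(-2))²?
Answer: 124 + 168*I*√2 ≈ 124.0 + 237.59*I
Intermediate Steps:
(14 + s(-2))² = (14 + 6*√(-2))² = (14 + 6*(I*√2))² = (14 + 6*I*√2)²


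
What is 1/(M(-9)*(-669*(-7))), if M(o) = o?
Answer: -1/42147 ≈ -2.3726e-5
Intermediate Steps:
1/(M(-9)*(-669*(-7))) = 1/(-(-6021)*(-7)) = 1/(-9*4683) = 1/(-42147) = -1/42147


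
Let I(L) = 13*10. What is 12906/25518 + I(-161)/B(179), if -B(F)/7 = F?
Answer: 2142313/5329009 ≈ 0.40201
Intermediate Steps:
I(L) = 130
B(F) = -7*F
12906/25518 + I(-161)/B(179) = 12906/25518 + 130/((-7*179)) = 12906*(1/25518) + 130/(-1253) = 2151/4253 + 130*(-1/1253) = 2151/4253 - 130/1253 = 2142313/5329009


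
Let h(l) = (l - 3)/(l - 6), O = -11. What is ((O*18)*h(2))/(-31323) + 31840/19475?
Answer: 133105111/81335390 ≈ 1.6365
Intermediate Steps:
h(l) = (-3 + l)/(-6 + l)
((O*18)*h(2))/(-31323) + 31840/19475 = ((-11*18)*((-3 + 2)/(-6 + 2)))/(-31323) + 31840/19475 = -198*(-1)/(-4)*(-1/31323) + 31840*(1/19475) = -(-99)*(-1)/2*(-1/31323) + 6368/3895 = -198*¼*(-1/31323) + 6368/3895 = -99/2*(-1/31323) + 6368/3895 = 33/20882 + 6368/3895 = 133105111/81335390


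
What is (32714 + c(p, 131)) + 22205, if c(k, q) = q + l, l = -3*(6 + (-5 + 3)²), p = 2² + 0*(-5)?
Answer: 55020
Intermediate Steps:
p = 4 (p = 4 + 0 = 4)
l = -30 (l = -3*(6 + (-2)²) = -3*(6 + 4) = -3*10 = -30)
c(k, q) = -30 + q (c(k, q) = q - 30 = -30 + q)
(32714 + c(p, 131)) + 22205 = (32714 + (-30 + 131)) + 22205 = (32714 + 101) + 22205 = 32815 + 22205 = 55020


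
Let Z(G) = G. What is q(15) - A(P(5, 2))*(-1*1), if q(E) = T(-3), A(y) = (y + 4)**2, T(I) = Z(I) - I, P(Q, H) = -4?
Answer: 0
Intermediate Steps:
T(I) = 0 (T(I) = I - I = 0)
A(y) = (4 + y)**2
q(E) = 0
q(15) - A(P(5, 2))*(-1*1) = 0 - (4 - 4)**2*(-1*1) = 0 - 0**2*(-1) = 0 - 0*(-1) = 0 - 1*0 = 0 + 0 = 0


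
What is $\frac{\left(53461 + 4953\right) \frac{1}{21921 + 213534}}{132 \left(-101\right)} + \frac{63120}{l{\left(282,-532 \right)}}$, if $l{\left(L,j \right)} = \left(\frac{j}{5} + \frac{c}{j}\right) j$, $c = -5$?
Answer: $\frac{165113171572069}{148059702648990} \approx 1.1152$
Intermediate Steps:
$l{\left(L,j \right)} = j \left(- \frac{5}{j} + \frac{j}{5}\right)$ ($l{\left(L,j \right)} = \left(\frac{j}{5} - \frac{5}{j}\right) j = \left(- \frac{5}{j} + \frac{j}{5}\right) j = j \left(- \frac{5}{j} + \frac{j}{5}\right)$)
$\frac{\left(53461 + 4953\right) \frac{1}{21921 + 213534}}{132 \left(-101\right)} + \frac{63120}{l{\left(282,-532 \right)}} = \frac{\left(53461 + 4953\right) \frac{1}{21921 + 213534}}{132 \left(-101\right)} + \frac{63120}{-5 + \frac{\left(-532\right)^{2}}{5}} = \frac{58414 \cdot \frac{1}{235455}}{-13332} + \frac{63120}{-5 + \frac{1}{5} \cdot 283024} = 58414 \cdot \frac{1}{235455} \left(- \frac{1}{13332}\right) + \frac{63120}{-5 + \frac{283024}{5}} = \frac{58414}{235455} \left(- \frac{1}{13332}\right) + \frac{63120}{\frac{282999}{5}} = - \frac{29207}{1569543030} + 63120 \cdot \frac{5}{282999} = - \frac{29207}{1569543030} + \frac{105200}{94333} = \frac{165113171572069}{148059702648990}$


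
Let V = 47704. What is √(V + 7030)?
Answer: √54734 ≈ 233.95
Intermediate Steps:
√(V + 7030) = √(47704 + 7030) = √54734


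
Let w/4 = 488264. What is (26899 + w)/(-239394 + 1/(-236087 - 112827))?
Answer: -690834018870/83527918117 ≈ -8.2707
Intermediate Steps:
w = 1953056 (w = 4*488264 = 1953056)
(26899 + w)/(-239394 + 1/(-236087 - 112827)) = (26899 + 1953056)/(-239394 + 1/(-236087 - 112827)) = 1979955/(-239394 + 1/(-348914)) = 1979955/(-239394 - 1/348914) = 1979955/(-83527918117/348914) = 1979955*(-348914/83527918117) = -690834018870/83527918117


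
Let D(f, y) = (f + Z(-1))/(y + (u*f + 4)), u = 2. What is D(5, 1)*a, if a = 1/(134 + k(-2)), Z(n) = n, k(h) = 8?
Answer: 2/1065 ≈ 0.0018779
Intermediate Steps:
D(f, y) = (-1 + f)/(4 + y + 2*f) (D(f, y) = (f - 1)/(y + (2*f + 4)) = (-1 + f)/(y + (4 + 2*f)) = (-1 + f)/(4 + y + 2*f))
a = 1/142 (a = 1/(134 + 8) = 1/142 ≈ 0.0070423)
D(5, 1)*a = ((-1 + 5)/(4 + 1 + 2*5))*(1/142) = (4/(4 + 1 + 10))*(1/142) = (4/15)*(1/142) = 2/1065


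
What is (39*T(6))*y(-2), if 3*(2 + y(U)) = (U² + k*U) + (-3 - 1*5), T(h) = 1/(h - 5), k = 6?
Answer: -286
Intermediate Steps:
T(h) = 1/(-5 + h)
y(U) = -14/3 + 2*U + U²/3 (y(U) = -2 + ((U² + 6*U) + (-3 - 1*5))/3 = -2 + ((U² + 6*U) + (-3 - 5))/3 = -2 + ((U² + 6*U) - 8)/3 = -2 + (-8 + U² + 6*U)/3 = -2 + (-8/3 + 2*U + U²/3) = -14/3 + 2*U + U²/3)
(39*T(6))*y(-2) = (39/(-5 + 6))*(-14/3 + 2*(-2) + (⅓)*(-2)²) = (39/1)*(-14/3 - 4 + (⅓)*4) = (39*1)*(-14/3 - 4 + 4/3) = 39*(-22/3) = -286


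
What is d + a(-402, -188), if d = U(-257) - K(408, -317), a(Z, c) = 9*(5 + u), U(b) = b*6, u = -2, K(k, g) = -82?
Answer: -1433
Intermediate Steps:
U(b) = 6*b
a(Z, c) = 27 (a(Z, c) = 9*(5 - 2) = 9*3 = 27)
d = -1460 (d = 6*(-257) - 1*(-82) = -1542 + 82 = -1460)
d + a(-402, -188) = -1460 + 27 = -1433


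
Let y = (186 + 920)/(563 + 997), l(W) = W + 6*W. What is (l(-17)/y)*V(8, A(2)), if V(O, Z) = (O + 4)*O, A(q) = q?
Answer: -1272960/79 ≈ -16113.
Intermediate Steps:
V(O, Z) = O*(4 + O) (V(O, Z) = (4 + O)*O = O*(4 + O))
l(W) = 7*W
y = 553/780 (y = 1106/1560 = 1106*(1/1560) = 553/780 ≈ 0.70897)
(l(-17)/y)*V(8, A(2)) = ((7*(-17))/(553/780))*(8*(4 + 8)) = (-119*780/553)*(8*12) = -13260/79*96 = -1272960/79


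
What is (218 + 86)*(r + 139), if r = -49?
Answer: 27360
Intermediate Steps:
(218 + 86)*(r + 139) = (218 + 86)*(-49 + 139) = 304*90 = 27360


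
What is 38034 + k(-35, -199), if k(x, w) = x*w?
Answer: 44999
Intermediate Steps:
k(x, w) = w*x
38034 + k(-35, -199) = 38034 - 199*(-35) = 38034 + 6965 = 44999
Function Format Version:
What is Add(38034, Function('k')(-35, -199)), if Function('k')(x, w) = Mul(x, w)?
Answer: 44999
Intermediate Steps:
Function('k')(x, w) = Mul(w, x)
Add(38034, Function('k')(-35, -199)) = Add(38034, Mul(-199, -35)) = Add(38034, 6965) = 44999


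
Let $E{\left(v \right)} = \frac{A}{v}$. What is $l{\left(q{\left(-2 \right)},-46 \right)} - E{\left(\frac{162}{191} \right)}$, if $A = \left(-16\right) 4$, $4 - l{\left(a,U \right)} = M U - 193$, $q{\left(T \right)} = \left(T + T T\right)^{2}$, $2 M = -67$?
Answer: $- \frac{102752}{81} \approx -1268.5$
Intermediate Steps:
$M = - \frac{67}{2}$ ($M = \frac{1}{2} \left(-67\right) = - \frac{67}{2} \approx -33.5$)
$q{\left(T \right)} = \left(T + T^{2}\right)^{2}$
$l{\left(a,U \right)} = 197 + \frac{67 U}{2}$ ($l{\left(a,U \right)} = 4 - \left(- \frac{67 U}{2} - 193\right) = 4 - \left(-193 - \frac{67 U}{2}\right) = 4 + \left(193 + \frac{67 U}{2}\right) = 197 + \frac{67 U}{2}$)
$A = -64$
$E{\left(v \right)} = - \frac{64}{v}$
$l{\left(q{\left(-2 \right)},-46 \right)} - E{\left(\frac{162}{191} \right)} = \left(197 + \frac{67}{2} \left(-46\right)\right) - - \frac{64}{162 \cdot \frac{1}{191}} = \left(197 - 1541\right) - - \frac{64}{162 \cdot \frac{1}{191}} = -1344 - - \frac{64}{\frac{162}{191}} = -1344 - \left(-64\right) \frac{191}{162} = -1344 - - \frac{6112}{81} = -1344 + \frac{6112}{81} = - \frac{102752}{81}$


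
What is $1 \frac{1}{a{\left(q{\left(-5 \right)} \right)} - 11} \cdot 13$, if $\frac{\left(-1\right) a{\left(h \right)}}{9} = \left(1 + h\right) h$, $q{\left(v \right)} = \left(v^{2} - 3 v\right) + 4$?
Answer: $- \frac{13}{17831} \approx -0.00072907$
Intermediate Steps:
$q{\left(v \right)} = 4 + v^{2} - 3 v$
$a{\left(h \right)} = - 9 h \left(1 + h\right)$ ($a{\left(h \right)} = - 9 \left(1 + h\right) h = - 9 h \left(1 + h\right)$)
$1 \frac{1}{a{\left(q{\left(-5 \right)} \right)} - 11} \cdot 13 = 1 \frac{1}{- 9 \left(4 + \left(-5\right)^{2} - -15\right) \left(1 + \left(4 + \left(-5\right)^{2} - -15\right)\right) - 11} \cdot 13 = 1 \frac{1}{- 9 \left(4 + 25 + 15\right) \left(1 + \left(4 + 25 + 15\right)\right) - 11} \cdot 13 = 1 \frac{1}{\left(-9\right) 44 \left(1 + 44\right) - 11} \cdot 13 = 1 \frac{1}{\left(-9\right) 44 \cdot 45 - 11} \cdot 13 = 1 \frac{1}{-17820 - 11} \cdot 13 = 1 \frac{1}{-17831} \cdot 13 = 1 \left(- \frac{1}{17831}\right) 13 = \left(- \frac{1}{17831}\right) 13 = - \frac{13}{17831}$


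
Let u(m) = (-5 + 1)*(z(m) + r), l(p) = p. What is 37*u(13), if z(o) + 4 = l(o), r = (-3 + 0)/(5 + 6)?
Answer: -14208/11 ≈ -1291.6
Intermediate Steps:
r = -3/11 ≈ -0.27273
z(o) = -4 + o
u(m) = 188/11 - 4*m (u(m) = (-5 + 1)*((-4 + m) - 3/11) = -4*(-47/11 + m) = 188/11 - 4*m)
37*u(13) = 37*(188/11 - 4*13) = 37*(188/11 - 52) = 37*(-384/11) = -14208/11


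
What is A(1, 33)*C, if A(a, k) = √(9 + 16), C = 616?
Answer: 3080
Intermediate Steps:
A(a, k) = 5 (A(a, k) = √25 = 5)
A(1, 33)*C = 5*616 = 3080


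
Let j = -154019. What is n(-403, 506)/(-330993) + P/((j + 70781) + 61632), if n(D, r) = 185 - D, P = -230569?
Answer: 50167009/4701798 ≈ 10.670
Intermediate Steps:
n(-403, 506)/(-330993) + P/((j + 70781) + 61632) = (185 - 1*(-403))/(-330993) - 230569/((-154019 + 70781) + 61632) = (185 + 403)*(-1/330993) - 230569/(-83238 + 61632) = 588*(-1/330993) - 230569/(-21606) = -196/110331 - 230569*(-1/21606) = -196/110331 + 230569/21606 = 50167009/4701798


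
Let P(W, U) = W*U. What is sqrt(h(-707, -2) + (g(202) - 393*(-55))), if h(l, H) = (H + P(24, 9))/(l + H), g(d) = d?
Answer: 3*sqrt(1218537739)/709 ≈ 147.70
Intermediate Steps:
P(W, U) = U*W
h(l, H) = (216 + H)/(H + l) (h(l, H) = (H + 9*24)/(l + H) = (H + 216)/(H + l) = (216 + H)/(H + l))
sqrt(h(-707, -2) + (g(202) - 393*(-55))) = sqrt((216 - 2)/(-2 - 707) + (202 - 393*(-55))) = sqrt(214/(-709) + (202 + 21615)) = sqrt(-1/709*214 + 21817) = sqrt(-214/709 + 21817) = sqrt(15468039/709) = 3*sqrt(1218537739)/709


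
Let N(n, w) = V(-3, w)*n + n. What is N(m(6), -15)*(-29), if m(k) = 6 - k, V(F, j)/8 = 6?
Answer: 0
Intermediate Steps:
V(F, j) = 48 (V(F, j) = 8*6 = 48)
N(n, w) = 49*n (N(n, w) = 48*n + n = 49*n)
N(m(6), -15)*(-29) = (49*(6 - 1*6))*(-29) = (49*(6 - 6))*(-29) = (49*0)*(-29) = 0*(-29) = 0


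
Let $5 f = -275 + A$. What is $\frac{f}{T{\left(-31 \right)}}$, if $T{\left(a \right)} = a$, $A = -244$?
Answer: $\frac{519}{155} \approx 3.3484$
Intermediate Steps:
$f = - \frac{519}{5}$ ($f = \frac{-275 - 244}{5} = \frac{1}{5} \left(-519\right) = - \frac{519}{5} \approx -103.8$)
$\frac{f}{T{\left(-31 \right)}} = - \frac{519}{5 \left(-31\right)} = \left(- \frac{519}{5}\right) \left(- \frac{1}{31}\right) = \frac{519}{155}$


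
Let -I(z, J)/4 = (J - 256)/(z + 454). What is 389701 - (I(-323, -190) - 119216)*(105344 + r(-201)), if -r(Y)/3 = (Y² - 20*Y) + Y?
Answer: -426502274961/131 ≈ -3.2557e+9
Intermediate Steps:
I(z, J) = -4*(-256 + J)/(454 + z) (I(z, J) = -4*(J - 256)/(z + 454) = -4*(-256 + J)/(454 + z))
r(Y) = -3*Y² + 57*Y (r(Y) = -3*((Y² - 20*Y) + Y) = -3*(Y² - 19*Y) = -3*Y² + 57*Y)
389701 - (I(-323, -190) - 119216)*(105344 + r(-201)) = 389701 - (4*(256 - 1*(-190))/(454 - 323) - 119216)*(105344 + 3*(-201)*(19 - 1*(-201))) = 389701 - (4*(256 + 190)/131 - 119216)*(105344 + 3*(-201)*(19 + 201)) = 389701 - (4*(1/131)*446 - 119216)*(105344 + 3*(-201)*220) = 389701 - (1784/131 - 119216)*(105344 - 132660) = 389701 - (-15615512)*(-27316)/131 = 389701 - 1*426553325792/131 = 389701 - 426553325792/131 = -426502274961/131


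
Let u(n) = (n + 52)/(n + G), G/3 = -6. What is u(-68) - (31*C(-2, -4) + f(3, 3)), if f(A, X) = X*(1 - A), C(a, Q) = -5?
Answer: 6931/43 ≈ 161.19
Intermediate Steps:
G = -18 (G = 3*(-6) = -18)
u(n) = (52 + n)/(-18 + n) (u(n) = (n + 52)/(n - 18) = (52 + n)/(-18 + n))
u(-68) - (31*C(-2, -4) + f(3, 3)) = (52 - 68)/(-18 - 68) - (31*(-5) + 3*(1 - 1*3)) = -16/(-86) - (-155 + 3*(1 - 3)) = -1/86*(-16) - (-155 + 3*(-2)) = 8/43 - (-155 - 6) = 8/43 - 1*(-161) = 8/43 + 161 = 6931/43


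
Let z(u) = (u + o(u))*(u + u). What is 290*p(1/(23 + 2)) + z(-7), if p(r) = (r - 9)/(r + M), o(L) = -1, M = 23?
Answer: -7/9 ≈ -0.77778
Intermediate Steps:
z(u) = 2*u*(-1 + u) (z(u) = (u - 1)*(u + u) = (-1 + u)*(2*u) = 2*u*(-1 + u))
p(r) = (-9 + r)/(23 + r) (p(r) = (r - 9)/(r + 23) = (-9 + r)/(23 + r))
290*p(1/(23 + 2)) + z(-7) = 290*((-9 + 1/(23 + 2))/(23 + 1/(23 + 2))) + 2*(-7)*(-1 - 7) = 290*((-9 + 1/25)/(23 + 1/25)) + 2*(-7)*(-8) = 290*((-9 + 1/25)/(23 + 1/25)) + 112 = 290*(-224/25/(576/25)) + 112 = 290*((25/576)*(-224/25)) + 112 = 290*(-7/18) + 112 = -1015/9 + 112 = -7/9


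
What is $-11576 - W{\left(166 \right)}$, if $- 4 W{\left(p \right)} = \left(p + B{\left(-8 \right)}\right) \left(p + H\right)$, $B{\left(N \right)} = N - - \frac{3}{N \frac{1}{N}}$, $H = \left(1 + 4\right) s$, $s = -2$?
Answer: $-5297$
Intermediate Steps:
$H = -10$ ($H = \left(1 + 4\right) \left(-2\right) = 5 \left(-2\right) = -10$)
$B{\left(N \right)} = 3 + N$ ($B{\left(N \right)} = N - - \frac{3}{1} = N - \left(-3\right) 1 = N - -3 = N + 3 = 3 + N$)
$W{\left(p \right)} = - \frac{\left(-10 + p\right) \left(-5 + p\right)}{4}$ ($W{\left(p \right)} = - \frac{\left(p + \left(3 - 8\right)\right) \left(p - 10\right)}{4} = - \frac{\left(p - 5\right) \left(-10 + p\right)}{4} = - \frac{\left(-5 + p\right) \left(-10 + p\right)}{4} = - \frac{\left(-10 + p\right) \left(-5 + p\right)}{4}$)
$-11576 - W{\left(166 \right)} = -11576 - \left(- \frac{25}{2} - \frac{166^{2}}{4} + \frac{15}{4} \cdot 166\right) = -11576 - \left(- \frac{25}{2} - 6889 + \frac{1245}{2}\right) = -11576 - -6279 = -11576 + 6279 = -5297$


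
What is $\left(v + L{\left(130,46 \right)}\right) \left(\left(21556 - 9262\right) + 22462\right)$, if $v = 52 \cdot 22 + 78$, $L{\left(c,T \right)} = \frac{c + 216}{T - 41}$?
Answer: $\frac{224384736}{5} \approx 4.4877 \cdot 10^{7}$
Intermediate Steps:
$L{\left(c,T \right)} = \frac{216 + c}{-41 + T}$
$v = 1222$ ($v = 1144 + 78 = 1222$)
$\left(v + L{\left(130,46 \right)}\right) \left(\left(21556 - 9262\right) + 22462\right) = \left(1222 + \frac{216 + 130}{-41 + 46}\right) \left(\left(21556 - 9262\right) + 22462\right) = \left(1222 + \frac{1}{5} \cdot 346\right) \left(\left(21556 - 9262\right) + 22462\right) = \left(1222 + \frac{1}{5} \cdot 346\right) \left(12294 + 22462\right) = \left(1222 + \frac{346}{5}\right) 34756 = \frac{6456}{5} \cdot 34756 = \frac{224384736}{5}$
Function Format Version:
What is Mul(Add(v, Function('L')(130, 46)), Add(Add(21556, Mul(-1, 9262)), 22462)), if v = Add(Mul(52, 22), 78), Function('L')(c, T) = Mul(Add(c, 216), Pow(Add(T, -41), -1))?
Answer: Rational(224384736, 5) ≈ 4.4877e+7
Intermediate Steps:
Function('L')(c, T) = Mul(Pow(Add(-41, T), -1), Add(216, c)) (Function('L')(c, T) = Mul(Add(216, c), Pow(Add(-41, T), -1)) = Mul(Pow(Add(-41, T), -1), Add(216, c)))
v = 1222 (v = Add(1144, 78) = 1222)
Mul(Add(v, Function('L')(130, 46)), Add(Add(21556, Mul(-1, 9262)), 22462)) = Mul(Add(1222, Mul(Pow(Add(-41, 46), -1), Add(216, 130))), Add(Add(21556, Mul(-1, 9262)), 22462)) = Mul(Add(1222, Mul(Pow(5, -1), 346)), Add(Add(21556, -9262), 22462)) = Mul(Add(1222, Mul(Rational(1, 5), 346)), Add(12294, 22462)) = Mul(Add(1222, Rational(346, 5)), 34756) = Mul(Rational(6456, 5), 34756) = Rational(224384736, 5)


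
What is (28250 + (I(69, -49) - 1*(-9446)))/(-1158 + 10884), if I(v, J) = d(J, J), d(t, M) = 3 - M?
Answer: 18874/4863 ≈ 3.8811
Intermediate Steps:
I(v, J) = 3 - J
(28250 + (I(69, -49) - 1*(-9446)))/(-1158 + 10884) = (28250 + ((3 - 1*(-49)) - 1*(-9446)))/(-1158 + 10884) = (28250 + ((3 + 49) + 9446))/9726 = (28250 + (52 + 9446))*(1/9726) = (28250 + 9498)*(1/9726) = 37748*(1/9726) = 18874/4863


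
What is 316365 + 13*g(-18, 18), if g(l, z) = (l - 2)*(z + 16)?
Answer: 307525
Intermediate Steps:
g(l, z) = (-2 + l)*(16 + z)
316365 + 13*g(-18, 18) = 316365 + 13*(-32 - 2*18 + 16*(-18) - 18*18) = 316365 + 13*(-32 - 36 - 288 - 324) = 316365 + 13*(-680) = 316365 - 8840 = 307525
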